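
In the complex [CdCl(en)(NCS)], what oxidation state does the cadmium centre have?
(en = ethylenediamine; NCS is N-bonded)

+2

No counter-ion: the bracketed complex is neutral.
Ligand charges: 1×en neutral; 1×NCS = -1; 1×Cl = -1; sum -2.
Cd + (-2) = 0 ⇒ Cd is +2.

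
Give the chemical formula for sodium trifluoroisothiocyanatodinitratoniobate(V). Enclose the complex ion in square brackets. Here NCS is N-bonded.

Ligands: 3 fluoro (F, -1), 2 nitrato (NO3, -1), 1 isothiocyanato (NCS, -1). Ligand charge sum = -6.
With Nb in oxidation state +5, the complex ion is [Nb...]^1−.
Charge balance with sodium (+1) requires 1 complex ion per 1 sodium.

Na[NbF3(NCS)(NO3)2]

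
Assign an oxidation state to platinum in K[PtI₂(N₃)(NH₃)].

1 potassium outside the brackets (+1 each) → the complex ion is 1−.
Ligand charges: 1×NH3 neutral; 1×N3 = -1; 2×I = -2; sum -3.
Pt + (-3) = 1− ⇒ Pt is +2.

+2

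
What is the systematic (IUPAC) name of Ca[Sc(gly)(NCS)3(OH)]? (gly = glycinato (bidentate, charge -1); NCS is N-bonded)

The 1 calcium counter-ion carries a total charge of +2, so each complex ion is 2−.
Ligand charges: 1×hydroxo (-1 each), 1×glycinato (-1 each), 3×isothiocyanato (-1 each); total -5. So Sc + (-5) = 2−, giving Sc = +3.
Ligands are named alphabetically: glycinato before hydroxo before isothiocyanato.
The complex ion is anionic, so scandium takes the -ate form scandate(III).

calcium (glycinato)hydroxotriisothiocyanatoscandate(III)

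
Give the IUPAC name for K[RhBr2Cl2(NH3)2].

The 1 potassium counter-ion carries a total charge of +1, so each complex ion is 1−.
Ligand charges: 2×chloro (-1 each), 2×bromo (-1 each), 2×ammine (neutral); total -4. So Rh + (-4) = 1−, giving Rh = +3.
The complex ion is anionic, so rhodium takes the -ate form rhodate(III).

potassium diamminedibromodichlororhodate(III)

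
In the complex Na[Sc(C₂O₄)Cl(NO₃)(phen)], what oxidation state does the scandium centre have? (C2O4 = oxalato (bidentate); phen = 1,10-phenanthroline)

+3

1 sodium outside the brackets (+1 each) → the complex ion is 1−.
Ligand charges: 1×C2O4 = -2; 1×NO3 = -1; 1×phen neutral; 1×Cl = -1; sum -4.
Sc + (-4) = 1− ⇒ Sc is +3.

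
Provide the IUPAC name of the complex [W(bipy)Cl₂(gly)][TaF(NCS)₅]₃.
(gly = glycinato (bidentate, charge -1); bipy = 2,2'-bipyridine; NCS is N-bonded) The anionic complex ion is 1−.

Both ions are complex: the cation is named first with the plain metal name, the anion second with the -ate form; each ion's ligands are alphabetised independently.
The complex anion is given as 1−; its ligand charges sum to -6, so Ta = +5.
With 3 anions per cation, the cation must be 3×1 = 3+.
Cation: ligand charges sum to -3; for the ion to be 3+, W = +6.

(2,2'-bipyridine)dichloro(glycinato)tungsten(VI) fluoropentaisothiocyanatotantalate(V)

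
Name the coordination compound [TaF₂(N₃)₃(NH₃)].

amminetriazidodifluorotantalum(V)

There is no counter-ion, so the complex is neutral overall.
Ligand charges: 2×fluoro (-1 each), 1×ammine (neutral), 3×azido (-1 each); total -5. So Ta + (-5) = 0, giving Ta = +5.
Ligands are named alphabetically: ammine before azido before fluoro.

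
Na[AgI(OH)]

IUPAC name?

sodium hydroxoiodoargentate(I)

The 1 sodium counter-ion carries a total charge of +1, so each complex ion is 1−.
Ligand charges: 1×iodo (-1 each), 1×hydroxo (-1 each); total -2. So Ag + (-2) = 1−, giving Ag = +1.
The complex ion is anionic, so silver takes the -ate form argentate(I).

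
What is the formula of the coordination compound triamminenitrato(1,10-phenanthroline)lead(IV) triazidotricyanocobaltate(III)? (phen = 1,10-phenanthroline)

[Pb(NH3)3(NO3)(phen)][Co(CN)3(N3)3]

Cation [Pb…]: ligand charges -1, Pb(IV) ⇒ ion charge 3+.
Anion [Co…]: ligand charges -6, Co(III) ⇒ ion charge 3−.
One 3+ cation balances one 3− anion.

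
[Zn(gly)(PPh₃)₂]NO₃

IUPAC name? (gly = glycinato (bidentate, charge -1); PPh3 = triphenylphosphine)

(glycinato)bis(triphenylphosphine)zinc(II) nitrate

The 1 nitrate counter-ion carries a total charge of -1, so each complex ion is 1+.
Ligand charges: 1×glycinato (-1 each), 2×triphenylphosphine (neutral); total -1. So Zn + (-1) = 1+, giving Zn = +2.
Ligands are named alphabetically: glycinato before triphenylphosphine.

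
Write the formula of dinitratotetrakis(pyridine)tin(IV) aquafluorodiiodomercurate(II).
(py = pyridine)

Cation [Sn…]: ligand charges -2, Sn(IV) ⇒ ion charge 2+.
Anion [Hg…]: ligand charges -3, Hg(II) ⇒ ion charge 1−.
One 2+ cation requires 2 of the 1− anion.

[Sn(NO3)2(py)4][HgF(H2O)I2]2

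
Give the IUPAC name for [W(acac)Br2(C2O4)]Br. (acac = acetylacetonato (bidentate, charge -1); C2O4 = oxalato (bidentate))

(acetylacetonato)dibromooxalatotungsten(VI) bromide

The 1 bromide counter-ion carries a total charge of -1, so each complex ion is 1+.
Ligand charges: 1×acetylacetonato (-1 each), 1×oxalato (-2 each), 2×bromo (-1 each); total -5. So W + (-5) = 1+, giving W = +6.
Ligands are named alphabetically: acetylacetonato before bromo before oxalato.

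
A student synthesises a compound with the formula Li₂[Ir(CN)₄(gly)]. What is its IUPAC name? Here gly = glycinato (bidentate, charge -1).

The 2 lithium counter-ions carry a total charge of +2, so each complex ion is 2−.
Ligand charges: 1×glycinato (-1 each), 4×cyano (-1 each); total -5. So Ir + (-5) = 2−, giving Ir = +3.
The complex ion is anionic, so iridium takes the -ate form iridate(III).

lithium tetracyano(glycinato)iridate(III)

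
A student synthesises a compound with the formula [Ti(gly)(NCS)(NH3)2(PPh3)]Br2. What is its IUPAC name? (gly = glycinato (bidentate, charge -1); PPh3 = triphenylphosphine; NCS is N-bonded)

The 2 bromide counter-ions carry a total charge of -2, so each complex ion is 2+.
Ligand charges: 2×ammine (neutral), 1×glycinato (-1 each), 1×triphenylphosphine (neutral), 1×isothiocyanato (-1 each); total -2. So Ti + (-2) = 2+, giving Ti = +4.
Ligands are named alphabetically: ammine before glycinato before isothiocyanato before triphenylphosphine.

diammine(glycinato)isothiocyanato(triphenylphosphine)titanium(IV) bromide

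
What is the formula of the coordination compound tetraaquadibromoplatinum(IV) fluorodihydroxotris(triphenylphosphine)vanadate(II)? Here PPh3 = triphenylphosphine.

[PtBr2(H2O)4][VF(OH)2(PPh3)3]2

Cation [Pt…]: ligand charges -2, Pt(IV) ⇒ ion charge 2+.
Anion [V…]: ligand charges -3, V(II) ⇒ ion charge 1−.
One 2+ cation requires 2 of the 1− anion.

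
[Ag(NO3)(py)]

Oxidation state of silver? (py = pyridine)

+1

No counter-ion: the bracketed complex is neutral.
Ligand charges: 1×NO3 = -1; 1×py neutral; sum -1.
Ag + (-1) = 0 ⇒ Ag is +1.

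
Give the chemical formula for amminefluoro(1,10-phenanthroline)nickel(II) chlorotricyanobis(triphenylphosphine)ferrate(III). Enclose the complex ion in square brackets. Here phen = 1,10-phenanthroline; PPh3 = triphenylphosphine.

Cation [Ni…]: ligand charges -1, Ni(II) ⇒ ion charge 1+.
Anion [Fe…]: ligand charges -4, Fe(III) ⇒ ion charge 1−.

[NiF(NH3)(phen)][FeCl(CN)3(PPh3)2]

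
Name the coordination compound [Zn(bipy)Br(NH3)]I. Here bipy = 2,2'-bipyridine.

The 1 iodide counter-ion carries a total charge of -1, so each complex ion is 1+.
Ligand charges: 1×ammine (neutral), 1×bromo (-1 each), 1×2,2'-bipyridine (neutral); total -1. So Zn + (-1) = 1+, giving Zn = +2.
Ligands are named alphabetically: ammine before bipyridine before bromo.

ammine(2,2'-bipyridine)bromozinc(II) iodide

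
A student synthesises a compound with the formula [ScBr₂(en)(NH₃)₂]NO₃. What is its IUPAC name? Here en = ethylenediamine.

The 1 nitrate counter-ion carries a total charge of -1, so each complex ion is 1+.
Ligand charges: 2×bromo (-1 each), 2×ammine (neutral), 1×ethylenediamine (neutral); total -2. So Sc + (-2) = 1+, giving Sc = +3.
Ligands are named alphabetically: ammine before bromo before ethylenediamine.

diamminedibromo(ethylenediamine)scandium(III) nitrate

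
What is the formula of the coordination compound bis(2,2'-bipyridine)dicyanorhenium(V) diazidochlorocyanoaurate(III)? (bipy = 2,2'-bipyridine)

Cation [Re…]: ligand charges -2, Re(V) ⇒ ion charge 3+.
Anion [Au…]: ligand charges -4, Au(III) ⇒ ion charge 1−.
One 3+ cation requires 3 of the 1− anion.

[Re(bipy)2(CN)2][AuCl(CN)(N3)2]3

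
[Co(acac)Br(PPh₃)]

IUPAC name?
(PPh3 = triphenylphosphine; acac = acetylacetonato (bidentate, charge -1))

(acetylacetonato)bromo(triphenylphosphine)cobalt(II)

There is no counter-ion, so the complex is neutral overall.
Ligand charges: 1×triphenylphosphine (neutral), 1×bromo (-1 each), 1×acetylacetonato (-1 each); total -2. So Co + (-2) = 0, giving Co = +2.
Ligands are named alphabetically: acetylacetonato before bromo before triphenylphosphine.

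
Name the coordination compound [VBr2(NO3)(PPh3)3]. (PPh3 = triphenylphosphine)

There is no counter-ion, so the complex is neutral overall.
Ligand charges: 3×triphenylphosphine (neutral), 1×nitrato (-1 each), 2×bromo (-1 each); total -3. So V + (-3) = 0, giving V = +3.
Ligands are named alphabetically: bromo before nitrato before triphenylphosphine.

dibromonitratotris(triphenylphosphine)vanadium(III)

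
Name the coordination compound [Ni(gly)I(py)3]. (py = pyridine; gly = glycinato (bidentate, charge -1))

There is no counter-ion, so the complex is neutral overall.
Ligand charges: 3×pyridine (neutral), 1×glycinato (-1 each), 1×iodo (-1 each); total -2. So Ni + (-2) = 0, giving Ni = +2.
Ligands are named alphabetically: glycinato before iodo before pyridine.

(glycinato)iodotris(pyridine)nickel(II)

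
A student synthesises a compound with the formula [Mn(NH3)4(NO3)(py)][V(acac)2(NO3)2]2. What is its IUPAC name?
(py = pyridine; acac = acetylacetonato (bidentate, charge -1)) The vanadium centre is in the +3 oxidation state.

V is given as +3; the anion's ligand charges sum to -4, so the complex anion is 1−.
With 2 anions per cation, the cation must be 2×1 = 2+.
Cation: ligand charges sum to -1; for the ion to be 2+, Mn = +3.

tetraamminenitrato(pyridine)manganese(III) bis(acetylacetonato)dinitratovanadate(III)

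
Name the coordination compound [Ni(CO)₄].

tetracarbonylnickel(0)

There is no counter-ion, so the complex is neutral overall.
Ligand charges: 4×carbonyl (neutral); total 0. So Ni + (0) = 0, giving Ni = 0.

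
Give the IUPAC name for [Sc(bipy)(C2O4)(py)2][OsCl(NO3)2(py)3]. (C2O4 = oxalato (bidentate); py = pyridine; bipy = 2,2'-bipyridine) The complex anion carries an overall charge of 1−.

The complex anion is given as 1−; its ligand charges sum to -3, so Os = +2.
A 1:1 salt means the cation carries the equal and opposite charge, 1+.
Cation: ligand charges sum to -2; for the ion to be 1+, Sc = +3.

(2,2'-bipyridine)oxalatobis(pyridine)scandium(III) chlorodinitratotris(pyridine)osmate(II)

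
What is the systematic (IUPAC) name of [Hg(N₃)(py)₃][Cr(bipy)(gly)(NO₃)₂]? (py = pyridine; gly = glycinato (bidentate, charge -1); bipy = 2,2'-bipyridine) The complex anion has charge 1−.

azidotris(pyridine)mercury(II) (2,2'-bipyridine)(glycinato)dinitratochromate(II)

The complex anion is given as 1−; its ligand charges sum to -3, so Cr = +2.
A 1:1 salt means the cation carries the equal and opposite charge, 1+.
Cation: ligand charges sum to -1; for the ion to be 1+, Hg = +2.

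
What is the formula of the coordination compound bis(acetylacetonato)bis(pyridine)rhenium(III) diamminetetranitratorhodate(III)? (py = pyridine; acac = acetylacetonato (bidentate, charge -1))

[Re(acac)2(py)2][Rh(NH3)2(NO3)4]

Cation [Re…]: ligand charges -2, Re(III) ⇒ ion charge 1+.
Anion [Rh…]: ligand charges -4, Rh(III) ⇒ ion charge 1−.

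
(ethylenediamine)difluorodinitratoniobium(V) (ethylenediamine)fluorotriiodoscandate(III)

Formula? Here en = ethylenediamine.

[Nb(en)F2(NO3)2][Sc(en)FI3]

Cation [Nb…]: ligand charges -4, Nb(V) ⇒ ion charge 1+.
Anion [Sc…]: ligand charges -4, Sc(III) ⇒ ion charge 1−.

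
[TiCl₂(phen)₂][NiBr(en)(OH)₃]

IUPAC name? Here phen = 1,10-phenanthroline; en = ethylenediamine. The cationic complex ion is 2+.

Both ions are complex: the cation is named first with the plain metal name, the anion second with the -ate form; each ion's ligands are alphabetised independently.
The complex cation is given as 2+; its ligand charges sum to -2, so Ti = +4.
A 1:1 salt means the anion carries the equal and opposite charge, 2−.
Anion: ligand charges sum to -4; for the ion to be 2−, Ni = +2.

dichlorobis(1,10-phenanthroline)titanium(IV) bromo(ethylenediamine)trihydroxonickelate(II)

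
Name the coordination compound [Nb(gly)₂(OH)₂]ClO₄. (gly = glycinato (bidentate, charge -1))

bis(glycinato)dihydroxoniobium(V) perchlorate

The 1 perchlorate counter-ion carries a total charge of -1, so each complex ion is 1+.
Ligand charges: 2×hydroxo (-1 each), 2×glycinato (-1 each); total -4. So Nb + (-4) = 1+, giving Nb = +5.
Ligands are named alphabetically: glycinato before hydroxo.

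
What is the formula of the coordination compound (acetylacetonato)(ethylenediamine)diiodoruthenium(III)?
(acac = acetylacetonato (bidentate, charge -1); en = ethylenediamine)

[Ru(acac)(en)I2]

Ligands: 2 iodo (I, -1), 1 acetylacetonato (acac, -1), 1 ethylenediamine (en, neutral). Ligand charge sum = -3.
With Ru in oxidation state +3, the complex ion is [Ru...].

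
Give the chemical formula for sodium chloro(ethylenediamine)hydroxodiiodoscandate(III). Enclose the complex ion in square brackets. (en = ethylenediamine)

Ligands: 2 iodo (I, -1), 1 hydroxo (OH, -1), 1 ethylenediamine (en, neutral), 1 chloro (Cl, -1). Ligand charge sum = -4.
Charge balance with sodium (+1) requires 1 complex ion per 1 sodium.

Na[ScCl(en)I2(OH)]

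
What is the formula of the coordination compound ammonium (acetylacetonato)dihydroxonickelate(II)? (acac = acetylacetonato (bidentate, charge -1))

Ligands: 1 acetylacetonato (acac, -1), 2 hydroxo (OH, -1). Ligand charge sum = -3.
With Ni in oxidation state +2, the complex ion is [Ni...]^1−.
Charge balance with ammonium (+1) requires 1 complex ion per 1 ammonium.

NH4[Ni(acac)(OH)2]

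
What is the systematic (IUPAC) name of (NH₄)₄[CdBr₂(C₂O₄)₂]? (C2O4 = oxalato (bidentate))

ammonium dibromodioxalatocadmate(II)

The 4 ammonium counter-ions carry a total charge of +4, so each complex ion is 4−.
Ligand charges: 2×bromo (-1 each), 2×oxalato (-2 each); total -6. So Cd + (-6) = 4−, giving Cd = +2.
The complex ion is anionic, so cadmium takes the -ate form cadmate(II).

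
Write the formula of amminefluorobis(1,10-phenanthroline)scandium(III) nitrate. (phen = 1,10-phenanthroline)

[ScF(NH3)(phen)2](NO3)2

Ligands: 1 fluoro (F, -1), 2 1,10-phenanthroline (phen, neutral), 1 ammine (NH3, neutral). Ligand charge sum = -1.
With Sc in oxidation state +3, the complex ion is [Sc...]^2+.
Charge balance with nitrate (-1) requires 1 complex ion per 2 nitrate.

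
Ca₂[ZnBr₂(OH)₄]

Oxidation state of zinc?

2 calcium outside the brackets (+2 each) → the complex ion is 4−.
Ligand charges: 2×Br = -2; 4×OH = -4; sum -6.
Zn + (-6) = 4− ⇒ Zn is +2.

+2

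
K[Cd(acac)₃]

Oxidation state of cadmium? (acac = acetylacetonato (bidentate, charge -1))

+2

1 potassium outside the brackets (+1 each) → the complex ion is 1−.
Ligand charges: 3×acac = -3; sum -3.
Cd + (-3) = 1− ⇒ Cd is +2.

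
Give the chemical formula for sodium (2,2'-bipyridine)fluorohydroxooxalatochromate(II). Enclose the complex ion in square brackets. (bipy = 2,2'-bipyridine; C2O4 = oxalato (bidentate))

Na2[Cr(bipy)(C2O4)F(OH)]

Ligands: 1 2,2'-bipyridine (bipy, neutral), 1 oxalato (C2O4, -2), 1 fluoro (F, -1), 1 hydroxo (OH, -1). Ligand charge sum = -4.
With Cr in oxidation state +2, the complex ion is [Cr...]^2−.
Charge balance with sodium (+1) requires 1 complex ion per 2 sodium.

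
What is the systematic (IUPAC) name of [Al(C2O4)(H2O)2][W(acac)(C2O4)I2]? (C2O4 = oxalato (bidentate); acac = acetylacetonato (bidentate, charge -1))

diaquaoxalatoaluminium(III) (acetylacetonato)diiodooxalatotungstate(IV)

Both ions are complex: the cation is named first with the plain metal name, the anion second with the -ate form; each ion's ligands are alphabetised independently.
Aluminium is always +3 in its complexes; the cation's ligand charges sum to -2, so the complex cation is 1+.
A 1:1 salt means the anion carries the equal and opposite charge, 1−.
Anion: ligand charges sum to -5; for the ion to be 1−, W = +4.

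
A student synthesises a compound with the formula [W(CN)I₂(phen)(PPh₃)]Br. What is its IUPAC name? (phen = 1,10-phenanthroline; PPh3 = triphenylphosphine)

cyanodiiodo(1,10-phenanthroline)(triphenylphosphine)tungsten(IV) bromide

The 1 bromide counter-ion carries a total charge of -1, so each complex ion is 1+.
Ligand charges: 1×1,10-phenanthroline (neutral), 1×triphenylphosphine (neutral), 1×cyano (-1 each), 2×iodo (-1 each); total -3. So W + (-3) = 1+, giving W = +4.
Ligands are named alphabetically: cyano before iodo before phenanthroline before triphenylphosphine.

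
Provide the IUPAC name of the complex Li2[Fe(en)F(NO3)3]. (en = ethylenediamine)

The 2 lithium counter-ions carry a total charge of +2, so each complex ion is 2−.
Ligand charges: 1×fluoro (-1 each), 3×nitrato (-1 each), 1×ethylenediamine (neutral); total -4. So Fe + (-4) = 2−, giving Fe = +2.
The complex ion is anionic, so iron takes the -ate form ferrate(II).

lithium (ethylenediamine)fluorotrinitratoferrate(II)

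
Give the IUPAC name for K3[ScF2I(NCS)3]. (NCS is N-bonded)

The 3 potassium counter-ions carry a total charge of +3, so each complex ion is 3−.
Ligand charges: 1×iodo (-1 each), 2×fluoro (-1 each), 3×isothiocyanato (-1 each); total -6. So Sc + (-6) = 3−, giving Sc = +3.
Ligands are named alphabetically: fluoro before iodo before isothiocyanato.
The complex ion is anionic, so scandium takes the -ate form scandate(III).

potassium difluoroiodotriisothiocyanatoscandate(III)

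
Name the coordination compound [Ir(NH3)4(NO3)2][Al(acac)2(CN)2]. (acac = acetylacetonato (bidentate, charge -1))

tetraamminedinitratoiridium(III) bis(acetylacetonato)dicyanoaluminate(III)

Both ions are complex: the cation is named first with the plain metal name, the anion second with the -ate form; each ion's ligands are alphabetised independently.
Aluminium is always +3 in its complexes; the anion's ligand charges sum to -4, so the complex anion is 1−.
A 1:1 salt means the cation carries the equal and opposite charge, 1+.
Cation: ligand charges sum to -2; for the ion to be 1+, Ir = +3.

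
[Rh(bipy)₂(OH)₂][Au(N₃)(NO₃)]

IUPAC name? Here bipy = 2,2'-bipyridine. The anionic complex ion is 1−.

Both ions are complex: the cation is named first with the plain metal name, the anion second with the -ate form; each ion's ligands are alphabetised independently.
The complex anion is given as 1−; its ligand charges sum to -2, so Au = +1.
A 1:1 salt means the cation carries the equal and opposite charge, 1+.
Cation: ligand charges sum to -2; for the ion to be 1+, Rh = +3.

bis(2,2'-bipyridine)dihydroxorhodium(III) azidonitratoaurate(I)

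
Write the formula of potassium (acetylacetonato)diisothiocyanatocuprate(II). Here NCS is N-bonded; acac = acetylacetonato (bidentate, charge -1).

K[Cu(acac)(NCS)2]

Ligands: 2 isothiocyanato (NCS, -1), 1 acetylacetonato (acac, -1). Ligand charge sum = -3.
With Cu in oxidation state +2, the complex ion is [Cu...]^1−.
Charge balance with potassium (+1) requires 1 complex ion per 1 potassium.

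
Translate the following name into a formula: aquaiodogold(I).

Ligands: 1 aqua (H2O, neutral), 1 iodo (I, -1). Ligand charge sum = -1.
With Au in oxidation state +1, the complex ion is [Au...].

[Au(H2O)I]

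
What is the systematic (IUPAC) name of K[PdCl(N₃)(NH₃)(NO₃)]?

potassium ammineazidochloronitratopalladate(II)

The 1 potassium counter-ion carries a total charge of +1, so each complex ion is 1−.
Ligand charges: 1×chloro (-1 each), 1×azido (-1 each), 1×ammine (neutral), 1×nitrato (-1 each); total -3. So Pd + (-3) = 1−, giving Pd = +2.
Ligands are named alphabetically: ammine before azido before chloro before nitrato.
The complex ion is anionic, so palladium takes the -ate form palladate(II).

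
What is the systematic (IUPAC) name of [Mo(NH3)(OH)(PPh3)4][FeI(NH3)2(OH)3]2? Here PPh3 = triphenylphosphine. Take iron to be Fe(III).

amminehydroxotetrakis(triphenylphosphine)molybdenum(III) diamminetrihydroxoiodoferrate(III)

Both ions are complex: the cation is named first with the plain metal name, the anion second with the -ate form; each ion's ligands are alphabetised independently.
Fe is given as +3; the anion's ligand charges sum to -4, so the complex anion is 1−.
With 2 anions per cation, the cation must be 2×1 = 2+.
Cation: ligand charges sum to -1; for the ion to be 2+, Mo = +3.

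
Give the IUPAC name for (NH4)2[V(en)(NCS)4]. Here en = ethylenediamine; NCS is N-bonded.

The 2 ammonium counter-ions carry a total charge of +2, so each complex ion is 2−.
Ligand charges: 1×ethylenediamine (neutral), 4×isothiocyanato (-1 each); total -4. So V + (-4) = 2−, giving V = +2.
Ligands are named alphabetically: ethylenediamine before isothiocyanato.
The complex ion is anionic, so vanadium takes the -ate form vanadate(II).

ammonium (ethylenediamine)tetraisothiocyanatovanadate(II)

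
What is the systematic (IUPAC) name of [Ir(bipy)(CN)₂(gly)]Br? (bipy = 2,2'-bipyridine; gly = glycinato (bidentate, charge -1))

(2,2'-bipyridine)dicyano(glycinato)iridium(IV) bromide

The 1 bromide counter-ion carries a total charge of -1, so each complex ion is 1+.
Ligand charges: 1×2,2'-bipyridine (neutral), 1×glycinato (-1 each), 2×cyano (-1 each); total -3. So Ir + (-3) = 1+, giving Ir = +4.
Ligands are named alphabetically: bipyridine before cyano before glycinato.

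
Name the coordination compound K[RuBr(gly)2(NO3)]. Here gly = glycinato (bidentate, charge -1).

The 1 potassium counter-ion carries a total charge of +1, so each complex ion is 1−.
Ligand charges: 2×glycinato (-1 each), 1×bromo (-1 each), 1×nitrato (-1 each); total -4. So Ru + (-4) = 1−, giving Ru = +3.
Ligands are named alphabetically: bromo before glycinato before nitrato.
The complex ion is anionic, so ruthenium takes the -ate form ruthenate(III).

potassium bromobis(glycinato)nitratoruthenate(III)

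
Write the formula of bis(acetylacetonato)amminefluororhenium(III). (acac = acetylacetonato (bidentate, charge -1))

Ligands: 1 fluoro (F, -1), 1 ammine (NH3, neutral), 2 acetylacetonato (acac, -1). Ligand charge sum = -3.
With Re in oxidation state +3, the complex ion is [Re...].

[Re(acac)2F(NH3)]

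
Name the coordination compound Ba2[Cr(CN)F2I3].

The 2 barium counter-ions carry a total charge of +4, so each complex ion is 4−.
Ligand charges: 2×fluoro (-1 each), 3×iodo (-1 each), 1×cyano (-1 each); total -6. So Cr + (-6) = 4−, giving Cr = +2.
The complex ion is anionic, so chromium takes the -ate form chromate(II).

barium cyanodifluorotriiodochromate(II)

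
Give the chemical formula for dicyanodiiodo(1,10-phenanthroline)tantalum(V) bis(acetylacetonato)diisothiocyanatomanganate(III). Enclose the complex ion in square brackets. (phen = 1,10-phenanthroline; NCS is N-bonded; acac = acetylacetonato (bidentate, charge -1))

[Ta(CN)2I2(phen)][Mn(acac)2(NCS)2]

Cation [Ta…]: ligand charges -4, Ta(V) ⇒ ion charge 1+.
Anion [Mn…]: ligand charges -4, Mn(III) ⇒ ion charge 1−.
One 1+ cation balances one 1− anion.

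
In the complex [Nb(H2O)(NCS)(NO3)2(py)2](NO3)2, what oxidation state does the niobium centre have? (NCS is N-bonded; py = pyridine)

2 nitrate outside the brackets (-1 each) → the complex ion is 2+.
Ligand charges: 1×NCS = -1; 2×py neutral; 2×NO3 = -2; 1×H2O neutral; sum -3.
Nb + (-3) = 2+ ⇒ Nb is +5.

+5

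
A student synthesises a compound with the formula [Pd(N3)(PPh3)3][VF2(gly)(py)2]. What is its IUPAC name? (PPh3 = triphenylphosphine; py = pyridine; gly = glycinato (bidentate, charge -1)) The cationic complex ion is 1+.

The complex cation is given as 1+; its ligand charges sum to -1, so Pd = +2.
A 1:1 salt means the anion carries the equal and opposite charge, 1−.
Anion: ligand charges sum to -3; for the ion to be 1−, V = +2.

azidotris(triphenylphosphine)palladium(II) difluoro(glycinato)bis(pyridine)vanadate(II)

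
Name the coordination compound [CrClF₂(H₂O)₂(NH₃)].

amminediaquachlorodifluorochromium(III)

There is no counter-ion, so the complex is neutral overall.
Ligand charges: 2×fluoro (-1 each), 1×ammine (neutral), 2×aqua (neutral), 1×chloro (-1 each); total -3. So Cr + (-3) = 0, giving Cr = +3.
Ligands are named alphabetically: ammine before aqua before chloro before fluoro.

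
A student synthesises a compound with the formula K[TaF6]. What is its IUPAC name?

potassium hexafluorotantalate(V)

The 1 potassium counter-ion carries a total charge of +1, so each complex ion is 1−.
Ligand charges: 6×fluoro (-1 each); total -6. So Ta + (-6) = 1−, giving Ta = +5.
The complex ion is anionic, so tantalum takes the -ate form tantalate(V).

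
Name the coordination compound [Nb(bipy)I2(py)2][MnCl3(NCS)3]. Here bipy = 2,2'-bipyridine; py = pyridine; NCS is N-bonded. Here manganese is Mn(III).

Both ions are complex: the cation is named first with the plain metal name, the anion second with the -ate form; each ion's ligands are alphabetised independently.
Mn is given as +3; the anion's ligand charges sum to -6, so the complex anion is 3−.
A 1:1 salt means the cation carries the equal and opposite charge, 3+.
Cation: ligand charges sum to -2; for the ion to be 3+, Nb = +5.

(2,2'-bipyridine)diiodobis(pyridine)niobium(V) trichlorotriisothiocyanatomanganate(III)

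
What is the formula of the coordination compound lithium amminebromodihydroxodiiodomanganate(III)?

Ligands: 2 hydroxo (OH, -1), 1 ammine (NH3, neutral), 2 iodo (I, -1), 1 bromo (Br, -1). Ligand charge sum = -5.
With Mn in oxidation state +3, the complex ion is [Mn...]^2−.
Charge balance with lithium (+1) requires 1 complex ion per 2 lithium.

Li2[MnBrI2(NH3)(OH)2]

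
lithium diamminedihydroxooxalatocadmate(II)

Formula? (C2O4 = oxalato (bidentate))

Li2[Cd(C2O4)(NH3)2(OH)2]

Ligands: 2 hydroxo (OH, -1), 1 oxalato (C2O4, -2), 2 ammine (NH3, neutral). Ligand charge sum = -4.
Charge balance with lithium (+1) requires 1 complex ion per 2 lithium.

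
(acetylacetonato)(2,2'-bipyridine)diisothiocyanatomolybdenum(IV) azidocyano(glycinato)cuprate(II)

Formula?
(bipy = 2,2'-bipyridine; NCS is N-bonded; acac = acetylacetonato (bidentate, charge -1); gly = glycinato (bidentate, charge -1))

[Mo(acac)(bipy)(NCS)2][Cu(CN)(gly)(N3)]

Cation [Mo…]: ligand charges -3, Mo(IV) ⇒ ion charge 1+.
Anion [Cu…]: ligand charges -3, Cu(II) ⇒ ion charge 1−.
One 1+ cation balances one 1− anion.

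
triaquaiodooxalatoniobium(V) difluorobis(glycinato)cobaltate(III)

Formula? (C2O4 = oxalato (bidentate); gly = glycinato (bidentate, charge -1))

[Nb(C2O4)(H2O)3I][CoF2(gly)2]2

Cation [Nb…]: ligand charges -3, Nb(V) ⇒ ion charge 2+.
Anion [Co…]: ligand charges -4, Co(III) ⇒ ion charge 1−.
One 2+ cation requires 2 of the 1− anion.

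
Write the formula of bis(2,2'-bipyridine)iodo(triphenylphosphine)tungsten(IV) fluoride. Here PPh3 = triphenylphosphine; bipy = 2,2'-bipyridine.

Ligands: 1 triphenylphosphine (PPh3, neutral), 1 iodo (I, -1), 2 2,2'-bipyridine (bipy, neutral). Ligand charge sum = -1.
With W in oxidation state +4, the complex ion is [W...]^3+.
Charge balance with fluoride (-1) requires 1 complex ion per 3 fluoride.

[W(bipy)2I(PPh3)]F3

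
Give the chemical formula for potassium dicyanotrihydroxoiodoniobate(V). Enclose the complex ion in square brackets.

K[Nb(CN)2I(OH)3]

Ligands: 3 hydroxo (OH, -1), 2 cyano (CN, -1), 1 iodo (I, -1). Ligand charge sum = -6.
With Nb in oxidation state +5, the complex ion is [Nb...]^1−.
Charge balance with potassium (+1) requires 1 complex ion per 1 potassium.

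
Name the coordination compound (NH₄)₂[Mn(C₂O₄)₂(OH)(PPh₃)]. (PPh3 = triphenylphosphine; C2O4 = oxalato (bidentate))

The 2 ammonium counter-ions carry a total charge of +2, so each complex ion is 2−.
Ligand charges: 1×triphenylphosphine (neutral), 1×hydroxo (-1 each), 2×oxalato (-2 each); total -5. So Mn + (-5) = 2−, giving Mn = +3.
The complex ion is anionic, so manganese takes the -ate form manganate(III).

ammonium hydroxodioxalato(triphenylphosphine)manganate(III)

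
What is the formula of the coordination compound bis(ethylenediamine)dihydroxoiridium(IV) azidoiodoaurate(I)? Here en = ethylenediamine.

Cation [Ir…]: ligand charges -2, Ir(IV) ⇒ ion charge 2+.
Anion [Au…]: ligand charges -2, Au(I) ⇒ ion charge 1−.

[Ir(en)2(OH)2][AuI(N3)]2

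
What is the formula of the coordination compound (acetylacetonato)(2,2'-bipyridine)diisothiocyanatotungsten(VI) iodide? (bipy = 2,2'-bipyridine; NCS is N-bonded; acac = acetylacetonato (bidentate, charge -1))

Ligands: 1 2,2'-bipyridine (bipy, neutral), 2 isothiocyanato (NCS, -1), 1 acetylacetonato (acac, -1). Ligand charge sum = -3.
With W in oxidation state +6, the complex ion is [W...]^3+.
Charge balance with iodide (-1) requires 1 complex ion per 3 iodide.

[W(acac)(bipy)(NCS)2]I3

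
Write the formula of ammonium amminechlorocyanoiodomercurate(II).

NH4[HgCl(CN)I(NH3)]

Ligands: 1 chloro (Cl, -1), 1 iodo (I, -1), 1 ammine (NH3, neutral), 1 cyano (CN, -1). Ligand charge sum = -3.
With Hg in oxidation state +2, the complex ion is [Hg...]^1−.
Charge balance with ammonium (+1) requires 1 complex ion per 1 ammonium.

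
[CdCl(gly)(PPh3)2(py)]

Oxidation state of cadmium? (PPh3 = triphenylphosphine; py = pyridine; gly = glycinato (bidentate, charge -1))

+2

No counter-ion: the bracketed complex is neutral.
Ligand charges: 2×PPh3 neutral; 1×py neutral; 1×Cl = -1; 1×gly = -1; sum -2.
Cd + (-2) = 0 ⇒ Cd is +2.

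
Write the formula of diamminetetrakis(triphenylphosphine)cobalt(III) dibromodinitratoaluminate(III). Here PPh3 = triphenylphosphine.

Cation [Co…]: ligand charges 0, Co(III) ⇒ ion charge 3+.
Anion [Al…]: ligand charges -4, Al(III) ⇒ ion charge 1−.
One 3+ cation requires 3 of the 1− anion.

[Co(NH3)2(PPh3)4][AlBr2(NO3)2]3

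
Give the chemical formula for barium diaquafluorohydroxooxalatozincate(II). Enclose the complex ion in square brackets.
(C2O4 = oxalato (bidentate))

Ba[Zn(C2O4)F(H2O)2(OH)]

Ligands: 1 oxalato (C2O4, -2), 1 hydroxo (OH, -1), 2 aqua (H2O, neutral), 1 fluoro (F, -1). Ligand charge sum = -4.
With Zn in oxidation state +2, the complex ion is [Zn...]^2−.
Charge balance with barium (+2) requires 1 complex ion per 1 barium.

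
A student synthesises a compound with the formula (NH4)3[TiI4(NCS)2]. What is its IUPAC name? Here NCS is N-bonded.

The 3 ammonium counter-ions carry a total charge of +3, so each complex ion is 3−.
Ligand charges: 2×isothiocyanato (-1 each), 4×iodo (-1 each); total -6. So Ti + (-6) = 3−, giving Ti = +3.
Ligands are named alphabetically: iodo before isothiocyanato.
The complex ion is anionic, so titanium takes the -ate form titanate(III).

ammonium tetraiododiisothiocyanatotitanate(III)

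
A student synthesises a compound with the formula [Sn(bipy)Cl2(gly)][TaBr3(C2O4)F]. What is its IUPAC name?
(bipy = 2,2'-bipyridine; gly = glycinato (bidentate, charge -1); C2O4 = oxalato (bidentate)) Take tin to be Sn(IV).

(2,2'-bipyridine)dichloro(glycinato)tin(IV) tribromofluorooxalatotantalate(V)

Both ions are complex: the cation is named first with the plain metal name, the anion second with the -ate form; each ion's ligands are alphabetised independently.
Sn is given as +4; the cation's ligand charges sum to -3, so the complex cation is 1+.
A 1:1 salt means the anion carries the equal and opposite charge, 1−.
Anion: ligand charges sum to -6; for the ion to be 1−, Ta = +5.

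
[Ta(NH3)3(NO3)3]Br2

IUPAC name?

The 2 bromide counter-ions carry a total charge of -2, so each complex ion is 2+.
Ligand charges: 3×nitrato (-1 each), 3×ammine (neutral); total -3. So Ta + (-3) = 2+, giving Ta = +5.
Ligands are named alphabetically: ammine before nitrato.

triamminetrinitratotantalum(V) bromide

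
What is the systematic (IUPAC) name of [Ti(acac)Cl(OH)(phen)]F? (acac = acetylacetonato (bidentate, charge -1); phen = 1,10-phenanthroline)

The 1 fluoride counter-ion carries a total charge of -1, so each complex ion is 1+.
Ligand charges: 1×chloro (-1 each), 1×hydroxo (-1 each), 1×acetylacetonato (-1 each), 1×1,10-phenanthroline (neutral); total -3. So Ti + (-3) = 1+, giving Ti = +4.
Ligands are named alphabetically: acetylacetonato before chloro before hydroxo before phenanthroline.

(acetylacetonato)chlorohydroxo(1,10-phenanthroline)titanium(IV) fluoride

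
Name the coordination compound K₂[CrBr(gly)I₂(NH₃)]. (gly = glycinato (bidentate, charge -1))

potassium amminebromo(glycinato)diiodochromate(II)

The 2 potassium counter-ions carry a total charge of +2, so each complex ion is 2−.
Ligand charges: 1×ammine (neutral), 2×iodo (-1 each), 1×bromo (-1 each), 1×glycinato (-1 each); total -4. So Cr + (-4) = 2−, giving Cr = +2.
Ligands are named alphabetically: ammine before bromo before glycinato before iodo.
The complex ion is anionic, so chromium takes the -ate form chromate(II).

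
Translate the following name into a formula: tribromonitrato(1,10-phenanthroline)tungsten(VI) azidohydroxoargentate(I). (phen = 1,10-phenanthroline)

Cation [W…]: ligand charges -4, W(VI) ⇒ ion charge 2+.
Anion [Ag…]: ligand charges -2, Ag(I) ⇒ ion charge 1−.
One 2+ cation requires 2 of the 1− anion.

[WBr3(NO3)(phen)][Ag(N3)(OH)]2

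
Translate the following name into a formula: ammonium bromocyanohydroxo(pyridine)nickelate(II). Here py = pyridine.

Ligands: 1 cyano (CN, -1), 1 bromo (Br, -1), 1 pyridine (py, neutral), 1 hydroxo (OH, -1). Ligand charge sum = -3.
With Ni in oxidation state +2, the complex ion is [Ni...]^1−.
Charge balance with ammonium (+1) requires 1 complex ion per 1 ammonium.

NH4[NiBr(CN)(OH)(py)]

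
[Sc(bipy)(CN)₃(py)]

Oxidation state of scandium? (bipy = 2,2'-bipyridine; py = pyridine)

+3

No counter-ion: the bracketed complex is neutral.
Ligand charges: 3×CN = -3; 1×bipy neutral; 1×py neutral; sum -3.
Sc + (-3) = 0 ⇒ Sc is +3.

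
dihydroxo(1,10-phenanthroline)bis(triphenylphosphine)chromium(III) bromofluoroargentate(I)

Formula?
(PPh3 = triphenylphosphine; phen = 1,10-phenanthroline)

[Cr(OH)2(phen)(PPh3)2][AgBrF]

Cation [Cr…]: ligand charges -2, Cr(III) ⇒ ion charge 1+.
Anion [Ag…]: ligand charges -2, Ag(I) ⇒ ion charge 1−.
One 1+ cation balances one 1− anion.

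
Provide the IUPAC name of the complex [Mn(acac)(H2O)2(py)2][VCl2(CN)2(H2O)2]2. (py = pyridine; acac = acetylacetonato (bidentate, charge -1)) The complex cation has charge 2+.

(acetylacetonato)diaquabis(pyridine)manganese(III) diaquadichlorodicyanovanadate(III)

Both ions are complex: the cation is named first with the plain metal name, the anion second with the -ate form; each ion's ligands are alphabetised independently.
The complex cation is given as 2+; its ligand charges sum to -1, so Mn = +3.
With 2 anions per cation, each anion must be 2/2 = 1−.
Anion: ligand charges sum to -4; for the ion to be 1−, V = +3.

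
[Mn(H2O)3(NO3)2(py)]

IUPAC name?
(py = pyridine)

triaquadinitrato(pyridine)manganese(II)

There is no counter-ion, so the complex is neutral overall.
Ligand charges: 2×nitrato (-1 each), 3×aqua (neutral), 1×pyridine (neutral); total -2. So Mn + (-2) = 0, giving Mn = +2.
Ligands are named alphabetically: aqua before nitrato before pyridine.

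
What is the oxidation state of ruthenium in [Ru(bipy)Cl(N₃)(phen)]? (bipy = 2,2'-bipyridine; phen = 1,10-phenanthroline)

+2

No counter-ion: the bracketed complex is neutral.
Ligand charges: 1×bipy neutral; 1×Cl = -1; 1×phen neutral; 1×N3 = -1; sum -2.
Ru + (-2) = 0 ⇒ Ru is +2.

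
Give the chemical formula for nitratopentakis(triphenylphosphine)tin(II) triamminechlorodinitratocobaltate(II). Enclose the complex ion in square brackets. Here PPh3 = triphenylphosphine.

[Sn(NO3)(PPh3)5][CoCl(NH3)3(NO3)2]

Cation [Sn…]: ligand charges -1, Sn(II) ⇒ ion charge 1+.
Anion [Co…]: ligand charges -3, Co(II) ⇒ ion charge 1−.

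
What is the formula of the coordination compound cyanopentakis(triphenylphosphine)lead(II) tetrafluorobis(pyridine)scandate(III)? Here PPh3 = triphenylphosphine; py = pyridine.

Cation [Pb…]: ligand charges -1, Pb(II) ⇒ ion charge 1+.
Anion [Sc…]: ligand charges -4, Sc(III) ⇒ ion charge 1−.

[Pb(CN)(PPh3)5][ScF4(py)2]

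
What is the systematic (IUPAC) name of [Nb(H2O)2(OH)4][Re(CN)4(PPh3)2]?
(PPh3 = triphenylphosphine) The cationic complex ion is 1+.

diaquatetrahydroxoniobium(V) tetracyanobis(triphenylphosphine)rhenate(III)

Both ions are complex: the cation is named first with the plain metal name, the anion second with the -ate form; each ion's ligands are alphabetised independently.
The complex cation is given as 1+; its ligand charges sum to -4, so Nb = +5.
A 1:1 salt means the anion carries the equal and opposite charge, 1−.
Anion: ligand charges sum to -4; for the ion to be 1−, Re = +3.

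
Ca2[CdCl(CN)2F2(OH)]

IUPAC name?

calcium chlorodicyanodifluorohydroxocadmate(II)

The 2 calcium counter-ions carry a total charge of +4, so each complex ion is 4−.
Ligand charges: 2×fluoro (-1 each), 2×cyano (-1 each), 1×chloro (-1 each), 1×hydroxo (-1 each); total -6. So Cd + (-6) = 4−, giving Cd = +2.
Ligands are named alphabetically: chloro before cyano before fluoro before hydroxo.
The complex ion is anionic, so cadmium takes the -ate form cadmate(II).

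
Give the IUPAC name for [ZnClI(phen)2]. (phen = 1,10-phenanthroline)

chloroiodobis(1,10-phenanthroline)zinc(II)

There is no counter-ion, so the complex is neutral overall.
Ligand charges: 2×1,10-phenanthroline (neutral), 1×iodo (-1 each), 1×chloro (-1 each); total -2. So Zn + (-2) = 0, giving Zn = +2.
Ligands are named alphabetically: chloro before iodo before phenanthroline.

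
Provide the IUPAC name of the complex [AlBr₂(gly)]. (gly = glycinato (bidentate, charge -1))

dibromo(glycinato)aluminium(III)

There is no counter-ion, so the complex is neutral overall.
Ligand charges: 1×glycinato (-1 each), 2×bromo (-1 each); total -3. So Al + (-3) = 0, giving Al = +3.
Ligands are named alphabetically: bromo before glycinato.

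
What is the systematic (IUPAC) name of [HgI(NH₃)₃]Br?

The 1 bromide counter-ion carries a total charge of -1, so each complex ion is 1+.
Ligand charges: 1×iodo (-1 each), 3×ammine (neutral); total -1. So Hg + (-1) = 1+, giving Hg = +2.
Ligands are named alphabetically: ammine before iodo.

triammineiodomercury(II) bromide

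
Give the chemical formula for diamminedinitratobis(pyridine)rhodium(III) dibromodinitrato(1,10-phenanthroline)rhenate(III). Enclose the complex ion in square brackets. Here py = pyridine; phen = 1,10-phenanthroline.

Cation [Rh…]: ligand charges -2, Rh(III) ⇒ ion charge 1+.
Anion [Re…]: ligand charges -4, Re(III) ⇒ ion charge 1−.

[Rh(NH3)2(NO3)2(py)2][ReBr2(NO3)2(phen)]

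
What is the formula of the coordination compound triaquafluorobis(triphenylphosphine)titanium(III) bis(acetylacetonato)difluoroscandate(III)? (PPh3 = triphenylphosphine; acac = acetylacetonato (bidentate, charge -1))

[TiF(H2O)3(PPh3)2][Sc(acac)2F2]2

Cation [Ti…]: ligand charges -1, Ti(III) ⇒ ion charge 2+.
Anion [Sc…]: ligand charges -4, Sc(III) ⇒ ion charge 1−.
One 2+ cation requires 2 of the 1− anion.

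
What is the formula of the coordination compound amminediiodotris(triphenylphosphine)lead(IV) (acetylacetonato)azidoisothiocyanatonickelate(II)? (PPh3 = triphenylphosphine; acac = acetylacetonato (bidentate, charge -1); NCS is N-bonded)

Cation [Pb…]: ligand charges -2, Pb(IV) ⇒ ion charge 2+.
Anion [Ni…]: ligand charges -3, Ni(II) ⇒ ion charge 1−.
One 2+ cation requires 2 of the 1− anion.

[PbI2(NH3)(PPh3)3][Ni(acac)(N3)(NCS)]2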